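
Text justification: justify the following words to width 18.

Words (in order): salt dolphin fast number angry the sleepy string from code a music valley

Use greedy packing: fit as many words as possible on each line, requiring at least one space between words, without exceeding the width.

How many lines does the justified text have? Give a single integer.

Answer: 5

Derivation:
Line 1: ['salt', 'dolphin', 'fast'] (min_width=17, slack=1)
Line 2: ['number', 'angry', 'the'] (min_width=16, slack=2)
Line 3: ['sleepy', 'string', 'from'] (min_width=18, slack=0)
Line 4: ['code', 'a', 'music'] (min_width=12, slack=6)
Line 5: ['valley'] (min_width=6, slack=12)
Total lines: 5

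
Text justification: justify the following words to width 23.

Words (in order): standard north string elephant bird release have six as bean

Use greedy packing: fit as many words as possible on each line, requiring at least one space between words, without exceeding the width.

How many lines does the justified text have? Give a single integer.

Line 1: ['standard', 'north', 'string'] (min_width=21, slack=2)
Line 2: ['elephant', 'bird', 'release'] (min_width=21, slack=2)
Line 3: ['have', 'six', 'as', 'bean'] (min_width=16, slack=7)
Total lines: 3

Answer: 3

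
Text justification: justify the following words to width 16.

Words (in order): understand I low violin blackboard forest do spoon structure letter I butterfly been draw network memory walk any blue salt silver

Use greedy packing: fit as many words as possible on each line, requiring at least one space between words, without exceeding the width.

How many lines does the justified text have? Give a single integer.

Answer: 9

Derivation:
Line 1: ['understand', 'I', 'low'] (min_width=16, slack=0)
Line 2: ['violin'] (min_width=6, slack=10)
Line 3: ['blackboard'] (min_width=10, slack=6)
Line 4: ['forest', 'do', 'spoon'] (min_width=15, slack=1)
Line 5: ['structure', 'letter'] (min_width=16, slack=0)
Line 6: ['I', 'butterfly', 'been'] (min_width=16, slack=0)
Line 7: ['draw', 'network'] (min_width=12, slack=4)
Line 8: ['memory', 'walk', 'any'] (min_width=15, slack=1)
Line 9: ['blue', 'salt', 'silver'] (min_width=16, slack=0)
Total lines: 9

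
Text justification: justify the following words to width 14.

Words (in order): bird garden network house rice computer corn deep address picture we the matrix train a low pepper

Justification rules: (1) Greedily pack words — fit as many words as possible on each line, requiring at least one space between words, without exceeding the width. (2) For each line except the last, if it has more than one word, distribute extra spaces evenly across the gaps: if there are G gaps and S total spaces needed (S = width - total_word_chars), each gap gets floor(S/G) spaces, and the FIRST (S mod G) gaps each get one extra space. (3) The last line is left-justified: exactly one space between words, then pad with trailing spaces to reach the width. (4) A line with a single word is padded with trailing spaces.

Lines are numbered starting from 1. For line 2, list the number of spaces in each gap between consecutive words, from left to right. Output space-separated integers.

Line 1: ['bird', 'garden'] (min_width=11, slack=3)
Line 2: ['network', 'house'] (min_width=13, slack=1)
Line 3: ['rice', 'computer'] (min_width=13, slack=1)
Line 4: ['corn', 'deep'] (min_width=9, slack=5)
Line 5: ['address'] (min_width=7, slack=7)
Line 6: ['picture', 'we', 'the'] (min_width=14, slack=0)
Line 7: ['matrix', 'train', 'a'] (min_width=14, slack=0)
Line 8: ['low', 'pepper'] (min_width=10, slack=4)

Answer: 2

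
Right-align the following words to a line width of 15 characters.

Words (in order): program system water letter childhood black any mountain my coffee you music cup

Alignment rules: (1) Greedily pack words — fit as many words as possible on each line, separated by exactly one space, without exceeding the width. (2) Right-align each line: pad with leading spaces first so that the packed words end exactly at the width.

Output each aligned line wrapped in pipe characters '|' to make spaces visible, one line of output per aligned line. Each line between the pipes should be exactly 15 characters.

Line 1: ['program', 'system'] (min_width=14, slack=1)
Line 2: ['water', 'letter'] (min_width=12, slack=3)
Line 3: ['childhood', 'black'] (min_width=15, slack=0)
Line 4: ['any', 'mountain', 'my'] (min_width=15, slack=0)
Line 5: ['coffee', 'you'] (min_width=10, slack=5)
Line 6: ['music', 'cup'] (min_width=9, slack=6)

Answer: | program system|
|   water letter|
|childhood black|
|any mountain my|
|     coffee you|
|      music cup|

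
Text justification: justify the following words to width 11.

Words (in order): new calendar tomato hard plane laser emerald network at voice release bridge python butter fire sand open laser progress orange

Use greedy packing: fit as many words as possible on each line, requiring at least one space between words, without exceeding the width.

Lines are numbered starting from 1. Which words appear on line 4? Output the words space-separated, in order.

Answer: plane laser

Derivation:
Line 1: ['new'] (min_width=3, slack=8)
Line 2: ['calendar'] (min_width=8, slack=3)
Line 3: ['tomato', 'hard'] (min_width=11, slack=0)
Line 4: ['plane', 'laser'] (min_width=11, slack=0)
Line 5: ['emerald'] (min_width=7, slack=4)
Line 6: ['network', 'at'] (min_width=10, slack=1)
Line 7: ['voice'] (min_width=5, slack=6)
Line 8: ['release'] (min_width=7, slack=4)
Line 9: ['bridge'] (min_width=6, slack=5)
Line 10: ['python'] (min_width=6, slack=5)
Line 11: ['butter', 'fire'] (min_width=11, slack=0)
Line 12: ['sand', 'open'] (min_width=9, slack=2)
Line 13: ['laser'] (min_width=5, slack=6)
Line 14: ['progress'] (min_width=8, slack=3)
Line 15: ['orange'] (min_width=6, slack=5)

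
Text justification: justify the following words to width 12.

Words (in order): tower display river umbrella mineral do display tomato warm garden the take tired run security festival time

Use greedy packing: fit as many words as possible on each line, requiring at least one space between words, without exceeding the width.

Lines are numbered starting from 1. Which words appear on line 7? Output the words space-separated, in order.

Line 1: ['tower'] (min_width=5, slack=7)
Line 2: ['display'] (min_width=7, slack=5)
Line 3: ['river'] (min_width=5, slack=7)
Line 4: ['umbrella'] (min_width=8, slack=4)
Line 5: ['mineral', 'do'] (min_width=10, slack=2)
Line 6: ['display'] (min_width=7, slack=5)
Line 7: ['tomato', 'warm'] (min_width=11, slack=1)
Line 8: ['garden', 'the'] (min_width=10, slack=2)
Line 9: ['take', 'tired'] (min_width=10, slack=2)
Line 10: ['run', 'security'] (min_width=12, slack=0)
Line 11: ['festival'] (min_width=8, slack=4)
Line 12: ['time'] (min_width=4, slack=8)

Answer: tomato warm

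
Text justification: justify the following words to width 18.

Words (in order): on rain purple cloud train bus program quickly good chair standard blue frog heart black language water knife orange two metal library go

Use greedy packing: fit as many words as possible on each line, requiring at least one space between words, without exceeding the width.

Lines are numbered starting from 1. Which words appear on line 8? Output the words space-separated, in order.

Line 1: ['on', 'rain', 'purple'] (min_width=14, slack=4)
Line 2: ['cloud', 'train', 'bus'] (min_width=15, slack=3)
Line 3: ['program', 'quickly'] (min_width=15, slack=3)
Line 4: ['good', 'chair'] (min_width=10, slack=8)
Line 5: ['standard', 'blue', 'frog'] (min_width=18, slack=0)
Line 6: ['heart', 'black'] (min_width=11, slack=7)
Line 7: ['language', 'water'] (min_width=14, slack=4)
Line 8: ['knife', 'orange', 'two'] (min_width=16, slack=2)
Line 9: ['metal', 'library', 'go'] (min_width=16, slack=2)

Answer: knife orange two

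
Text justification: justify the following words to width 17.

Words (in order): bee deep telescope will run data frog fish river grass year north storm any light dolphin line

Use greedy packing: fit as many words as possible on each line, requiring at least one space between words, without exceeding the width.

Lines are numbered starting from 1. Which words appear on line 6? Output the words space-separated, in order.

Line 1: ['bee', 'deep'] (min_width=8, slack=9)
Line 2: ['telescope', 'will'] (min_width=14, slack=3)
Line 3: ['run', 'data', 'frog'] (min_width=13, slack=4)
Line 4: ['fish', 'river', 'grass'] (min_width=16, slack=1)
Line 5: ['year', 'north', 'storm'] (min_width=16, slack=1)
Line 6: ['any', 'light', 'dolphin'] (min_width=17, slack=0)
Line 7: ['line'] (min_width=4, slack=13)

Answer: any light dolphin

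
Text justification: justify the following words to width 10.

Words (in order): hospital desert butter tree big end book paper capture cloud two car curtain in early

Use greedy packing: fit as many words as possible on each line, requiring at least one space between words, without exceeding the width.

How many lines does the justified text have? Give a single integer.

Line 1: ['hospital'] (min_width=8, slack=2)
Line 2: ['desert'] (min_width=6, slack=4)
Line 3: ['butter'] (min_width=6, slack=4)
Line 4: ['tree', 'big'] (min_width=8, slack=2)
Line 5: ['end', 'book'] (min_width=8, slack=2)
Line 6: ['paper'] (min_width=5, slack=5)
Line 7: ['capture'] (min_width=7, slack=3)
Line 8: ['cloud', 'two'] (min_width=9, slack=1)
Line 9: ['car'] (min_width=3, slack=7)
Line 10: ['curtain', 'in'] (min_width=10, slack=0)
Line 11: ['early'] (min_width=5, slack=5)
Total lines: 11

Answer: 11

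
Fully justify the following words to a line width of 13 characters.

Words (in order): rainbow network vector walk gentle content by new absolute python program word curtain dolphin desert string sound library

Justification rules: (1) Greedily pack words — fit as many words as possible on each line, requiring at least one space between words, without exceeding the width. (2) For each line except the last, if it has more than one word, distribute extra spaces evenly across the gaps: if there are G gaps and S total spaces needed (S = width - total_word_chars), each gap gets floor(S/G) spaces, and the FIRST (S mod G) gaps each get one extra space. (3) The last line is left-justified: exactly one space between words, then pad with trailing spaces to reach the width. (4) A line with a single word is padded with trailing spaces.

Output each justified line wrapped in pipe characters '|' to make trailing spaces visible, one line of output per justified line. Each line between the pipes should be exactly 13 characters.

Line 1: ['rainbow'] (min_width=7, slack=6)
Line 2: ['network'] (min_width=7, slack=6)
Line 3: ['vector', 'walk'] (min_width=11, slack=2)
Line 4: ['gentle'] (min_width=6, slack=7)
Line 5: ['content', 'by'] (min_width=10, slack=3)
Line 6: ['new', 'absolute'] (min_width=12, slack=1)
Line 7: ['python'] (min_width=6, slack=7)
Line 8: ['program', 'word'] (min_width=12, slack=1)
Line 9: ['curtain'] (min_width=7, slack=6)
Line 10: ['dolphin'] (min_width=7, slack=6)
Line 11: ['desert', 'string'] (min_width=13, slack=0)
Line 12: ['sound', 'library'] (min_width=13, slack=0)

Answer: |rainbow      |
|network      |
|vector   walk|
|gentle       |
|content    by|
|new  absolute|
|python       |
|program  word|
|curtain      |
|dolphin      |
|desert string|
|sound library|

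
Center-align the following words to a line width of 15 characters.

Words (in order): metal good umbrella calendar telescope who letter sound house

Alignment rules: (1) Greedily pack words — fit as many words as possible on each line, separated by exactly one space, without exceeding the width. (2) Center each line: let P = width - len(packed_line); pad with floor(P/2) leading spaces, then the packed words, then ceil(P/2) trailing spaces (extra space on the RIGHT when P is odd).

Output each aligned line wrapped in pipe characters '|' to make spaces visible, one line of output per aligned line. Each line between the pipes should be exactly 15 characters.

Answer: |  metal good   |
|   umbrella    |
|   calendar    |
| telescope who |
| letter sound  |
|     house     |

Derivation:
Line 1: ['metal', 'good'] (min_width=10, slack=5)
Line 2: ['umbrella'] (min_width=8, slack=7)
Line 3: ['calendar'] (min_width=8, slack=7)
Line 4: ['telescope', 'who'] (min_width=13, slack=2)
Line 5: ['letter', 'sound'] (min_width=12, slack=3)
Line 6: ['house'] (min_width=5, slack=10)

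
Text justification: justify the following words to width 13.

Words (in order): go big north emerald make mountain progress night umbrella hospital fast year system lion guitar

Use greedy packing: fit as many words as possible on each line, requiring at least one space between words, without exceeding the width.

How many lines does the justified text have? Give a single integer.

Answer: 9

Derivation:
Line 1: ['go', 'big', 'north'] (min_width=12, slack=1)
Line 2: ['emerald', 'make'] (min_width=12, slack=1)
Line 3: ['mountain'] (min_width=8, slack=5)
Line 4: ['progress'] (min_width=8, slack=5)
Line 5: ['night'] (min_width=5, slack=8)
Line 6: ['umbrella'] (min_width=8, slack=5)
Line 7: ['hospital', 'fast'] (min_width=13, slack=0)
Line 8: ['year', 'system'] (min_width=11, slack=2)
Line 9: ['lion', 'guitar'] (min_width=11, slack=2)
Total lines: 9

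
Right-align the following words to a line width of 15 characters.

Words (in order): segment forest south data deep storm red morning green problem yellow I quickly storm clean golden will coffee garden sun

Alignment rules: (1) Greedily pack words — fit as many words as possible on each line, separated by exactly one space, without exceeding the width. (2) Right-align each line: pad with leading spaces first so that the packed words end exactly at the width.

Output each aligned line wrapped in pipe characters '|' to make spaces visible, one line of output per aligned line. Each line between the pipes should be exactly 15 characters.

Line 1: ['segment', 'forest'] (min_width=14, slack=1)
Line 2: ['south', 'data', 'deep'] (min_width=15, slack=0)
Line 3: ['storm', 'red'] (min_width=9, slack=6)
Line 4: ['morning', 'green'] (min_width=13, slack=2)
Line 5: ['problem', 'yellow'] (min_width=14, slack=1)
Line 6: ['I', 'quickly', 'storm'] (min_width=15, slack=0)
Line 7: ['clean', 'golden'] (min_width=12, slack=3)
Line 8: ['will', 'coffee'] (min_width=11, slack=4)
Line 9: ['garden', 'sun'] (min_width=10, slack=5)

Answer: | segment forest|
|south data deep|
|      storm red|
|  morning green|
| problem yellow|
|I quickly storm|
|   clean golden|
|    will coffee|
|     garden sun|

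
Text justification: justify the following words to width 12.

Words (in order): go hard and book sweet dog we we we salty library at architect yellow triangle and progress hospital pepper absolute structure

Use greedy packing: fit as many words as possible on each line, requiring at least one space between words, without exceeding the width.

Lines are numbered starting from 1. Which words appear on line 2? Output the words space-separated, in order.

Line 1: ['go', 'hard', 'and'] (min_width=11, slack=1)
Line 2: ['book', 'sweet'] (min_width=10, slack=2)
Line 3: ['dog', 'we', 'we', 'we'] (min_width=12, slack=0)
Line 4: ['salty'] (min_width=5, slack=7)
Line 5: ['library', 'at'] (min_width=10, slack=2)
Line 6: ['architect'] (min_width=9, slack=3)
Line 7: ['yellow'] (min_width=6, slack=6)
Line 8: ['triangle', 'and'] (min_width=12, slack=0)
Line 9: ['progress'] (min_width=8, slack=4)
Line 10: ['hospital'] (min_width=8, slack=4)
Line 11: ['pepper'] (min_width=6, slack=6)
Line 12: ['absolute'] (min_width=8, slack=4)
Line 13: ['structure'] (min_width=9, slack=3)

Answer: book sweet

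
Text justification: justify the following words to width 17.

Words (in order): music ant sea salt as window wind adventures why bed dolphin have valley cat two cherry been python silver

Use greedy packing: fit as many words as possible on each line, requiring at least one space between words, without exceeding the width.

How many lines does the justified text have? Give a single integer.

Answer: 7

Derivation:
Line 1: ['music', 'ant', 'sea'] (min_width=13, slack=4)
Line 2: ['salt', 'as', 'window'] (min_width=14, slack=3)
Line 3: ['wind', 'adventures'] (min_width=15, slack=2)
Line 4: ['why', 'bed', 'dolphin'] (min_width=15, slack=2)
Line 5: ['have', 'valley', 'cat'] (min_width=15, slack=2)
Line 6: ['two', 'cherry', 'been'] (min_width=15, slack=2)
Line 7: ['python', 'silver'] (min_width=13, slack=4)
Total lines: 7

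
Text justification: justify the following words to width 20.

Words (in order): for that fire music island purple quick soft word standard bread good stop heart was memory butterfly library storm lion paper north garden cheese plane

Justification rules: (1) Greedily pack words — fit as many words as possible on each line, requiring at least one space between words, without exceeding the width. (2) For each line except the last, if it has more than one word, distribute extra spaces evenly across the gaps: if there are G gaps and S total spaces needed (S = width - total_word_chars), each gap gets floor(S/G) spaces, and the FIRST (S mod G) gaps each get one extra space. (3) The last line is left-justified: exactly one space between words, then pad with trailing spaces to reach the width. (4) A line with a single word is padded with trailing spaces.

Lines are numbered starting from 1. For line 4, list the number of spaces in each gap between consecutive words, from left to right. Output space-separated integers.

Answer: 4 3

Derivation:
Line 1: ['for', 'that', 'fire', 'music'] (min_width=19, slack=1)
Line 2: ['island', 'purple', 'quick'] (min_width=19, slack=1)
Line 3: ['soft', 'word', 'standard'] (min_width=18, slack=2)
Line 4: ['bread', 'good', 'stop'] (min_width=15, slack=5)
Line 5: ['heart', 'was', 'memory'] (min_width=16, slack=4)
Line 6: ['butterfly', 'library'] (min_width=17, slack=3)
Line 7: ['storm', 'lion', 'paper'] (min_width=16, slack=4)
Line 8: ['north', 'garden', 'cheese'] (min_width=19, slack=1)
Line 9: ['plane'] (min_width=5, slack=15)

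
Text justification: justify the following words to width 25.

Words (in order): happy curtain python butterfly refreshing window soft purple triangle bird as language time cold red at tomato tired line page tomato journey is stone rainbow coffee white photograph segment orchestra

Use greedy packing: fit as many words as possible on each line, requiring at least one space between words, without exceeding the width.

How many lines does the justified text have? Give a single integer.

Answer: 9

Derivation:
Line 1: ['happy', 'curtain', 'python'] (min_width=20, slack=5)
Line 2: ['butterfly', 'refreshing'] (min_width=20, slack=5)
Line 3: ['window', 'soft', 'purple'] (min_width=18, slack=7)
Line 4: ['triangle', 'bird', 'as', 'language'] (min_width=25, slack=0)
Line 5: ['time', 'cold', 'red', 'at', 'tomato'] (min_width=23, slack=2)
Line 6: ['tired', 'line', 'page', 'tomato'] (min_width=22, slack=3)
Line 7: ['journey', 'is', 'stone', 'rainbow'] (min_width=24, slack=1)
Line 8: ['coffee', 'white', 'photograph'] (min_width=23, slack=2)
Line 9: ['segment', 'orchestra'] (min_width=17, slack=8)
Total lines: 9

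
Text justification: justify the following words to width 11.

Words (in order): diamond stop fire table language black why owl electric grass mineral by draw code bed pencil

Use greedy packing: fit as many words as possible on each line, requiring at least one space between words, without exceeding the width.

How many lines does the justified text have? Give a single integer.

Answer: 11

Derivation:
Line 1: ['diamond'] (min_width=7, slack=4)
Line 2: ['stop', 'fire'] (min_width=9, slack=2)
Line 3: ['table'] (min_width=5, slack=6)
Line 4: ['language'] (min_width=8, slack=3)
Line 5: ['black', 'why'] (min_width=9, slack=2)
Line 6: ['owl'] (min_width=3, slack=8)
Line 7: ['electric'] (min_width=8, slack=3)
Line 8: ['grass'] (min_width=5, slack=6)
Line 9: ['mineral', 'by'] (min_width=10, slack=1)
Line 10: ['draw', 'code'] (min_width=9, slack=2)
Line 11: ['bed', 'pencil'] (min_width=10, slack=1)
Total lines: 11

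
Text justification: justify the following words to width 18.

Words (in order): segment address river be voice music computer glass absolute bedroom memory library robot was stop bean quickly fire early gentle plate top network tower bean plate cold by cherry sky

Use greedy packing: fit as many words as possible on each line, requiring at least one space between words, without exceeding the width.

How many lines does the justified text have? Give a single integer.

Line 1: ['segment', 'address'] (min_width=15, slack=3)
Line 2: ['river', 'be', 'voice'] (min_width=14, slack=4)
Line 3: ['music', 'computer'] (min_width=14, slack=4)
Line 4: ['glass', 'absolute'] (min_width=14, slack=4)
Line 5: ['bedroom', 'memory'] (min_width=14, slack=4)
Line 6: ['library', 'robot', 'was'] (min_width=17, slack=1)
Line 7: ['stop', 'bean', 'quickly'] (min_width=17, slack=1)
Line 8: ['fire', 'early', 'gentle'] (min_width=17, slack=1)
Line 9: ['plate', 'top', 'network'] (min_width=17, slack=1)
Line 10: ['tower', 'bean', 'plate'] (min_width=16, slack=2)
Line 11: ['cold', 'by', 'cherry', 'sky'] (min_width=18, slack=0)
Total lines: 11

Answer: 11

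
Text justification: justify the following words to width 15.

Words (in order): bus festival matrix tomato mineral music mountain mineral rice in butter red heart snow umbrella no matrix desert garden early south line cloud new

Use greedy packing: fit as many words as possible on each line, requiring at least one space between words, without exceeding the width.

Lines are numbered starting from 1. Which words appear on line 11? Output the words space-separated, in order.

Answer: south line

Derivation:
Line 1: ['bus', 'festival'] (min_width=12, slack=3)
Line 2: ['matrix', 'tomato'] (min_width=13, slack=2)
Line 3: ['mineral', 'music'] (min_width=13, slack=2)
Line 4: ['mountain'] (min_width=8, slack=7)
Line 5: ['mineral', 'rice', 'in'] (min_width=15, slack=0)
Line 6: ['butter', 'red'] (min_width=10, slack=5)
Line 7: ['heart', 'snow'] (min_width=10, slack=5)
Line 8: ['umbrella', 'no'] (min_width=11, slack=4)
Line 9: ['matrix', 'desert'] (min_width=13, slack=2)
Line 10: ['garden', 'early'] (min_width=12, slack=3)
Line 11: ['south', 'line'] (min_width=10, slack=5)
Line 12: ['cloud', 'new'] (min_width=9, slack=6)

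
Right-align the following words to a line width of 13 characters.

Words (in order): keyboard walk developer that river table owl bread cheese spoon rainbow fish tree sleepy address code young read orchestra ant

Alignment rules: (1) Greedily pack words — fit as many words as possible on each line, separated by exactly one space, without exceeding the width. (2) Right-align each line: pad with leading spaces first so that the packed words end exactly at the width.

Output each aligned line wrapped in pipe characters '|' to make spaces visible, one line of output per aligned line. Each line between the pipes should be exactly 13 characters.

Line 1: ['keyboard', 'walk'] (min_width=13, slack=0)
Line 2: ['developer'] (min_width=9, slack=4)
Line 3: ['that', 'river'] (min_width=10, slack=3)
Line 4: ['table', 'owl'] (min_width=9, slack=4)
Line 5: ['bread', 'cheese'] (min_width=12, slack=1)
Line 6: ['spoon', 'rainbow'] (min_width=13, slack=0)
Line 7: ['fish', 'tree'] (min_width=9, slack=4)
Line 8: ['sleepy'] (min_width=6, slack=7)
Line 9: ['address', 'code'] (min_width=12, slack=1)
Line 10: ['young', 'read'] (min_width=10, slack=3)
Line 11: ['orchestra', 'ant'] (min_width=13, slack=0)

Answer: |keyboard walk|
|    developer|
|   that river|
|    table owl|
| bread cheese|
|spoon rainbow|
|    fish tree|
|       sleepy|
| address code|
|   young read|
|orchestra ant|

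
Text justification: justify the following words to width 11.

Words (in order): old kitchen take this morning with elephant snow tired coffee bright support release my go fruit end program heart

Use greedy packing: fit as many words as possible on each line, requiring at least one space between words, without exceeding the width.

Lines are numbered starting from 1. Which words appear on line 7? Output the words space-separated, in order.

Line 1: ['old', 'kitchen'] (min_width=11, slack=0)
Line 2: ['take', 'this'] (min_width=9, slack=2)
Line 3: ['morning'] (min_width=7, slack=4)
Line 4: ['with'] (min_width=4, slack=7)
Line 5: ['elephant'] (min_width=8, slack=3)
Line 6: ['snow', 'tired'] (min_width=10, slack=1)
Line 7: ['coffee'] (min_width=6, slack=5)
Line 8: ['bright'] (min_width=6, slack=5)
Line 9: ['support'] (min_width=7, slack=4)
Line 10: ['release', 'my'] (min_width=10, slack=1)
Line 11: ['go', 'fruit'] (min_width=8, slack=3)
Line 12: ['end', 'program'] (min_width=11, slack=0)
Line 13: ['heart'] (min_width=5, slack=6)

Answer: coffee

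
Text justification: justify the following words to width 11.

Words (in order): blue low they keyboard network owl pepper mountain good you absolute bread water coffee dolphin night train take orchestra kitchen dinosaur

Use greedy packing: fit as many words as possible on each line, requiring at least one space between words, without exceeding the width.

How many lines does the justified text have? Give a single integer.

Answer: 16

Derivation:
Line 1: ['blue', 'low'] (min_width=8, slack=3)
Line 2: ['they'] (min_width=4, slack=7)
Line 3: ['keyboard'] (min_width=8, slack=3)
Line 4: ['network', 'owl'] (min_width=11, slack=0)
Line 5: ['pepper'] (min_width=6, slack=5)
Line 6: ['mountain'] (min_width=8, slack=3)
Line 7: ['good', 'you'] (min_width=8, slack=3)
Line 8: ['absolute'] (min_width=8, slack=3)
Line 9: ['bread', 'water'] (min_width=11, slack=0)
Line 10: ['coffee'] (min_width=6, slack=5)
Line 11: ['dolphin'] (min_width=7, slack=4)
Line 12: ['night', 'train'] (min_width=11, slack=0)
Line 13: ['take'] (min_width=4, slack=7)
Line 14: ['orchestra'] (min_width=9, slack=2)
Line 15: ['kitchen'] (min_width=7, slack=4)
Line 16: ['dinosaur'] (min_width=8, slack=3)
Total lines: 16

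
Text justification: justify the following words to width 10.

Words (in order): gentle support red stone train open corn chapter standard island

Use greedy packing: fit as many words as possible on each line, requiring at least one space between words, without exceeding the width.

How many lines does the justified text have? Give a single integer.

Line 1: ['gentle'] (min_width=6, slack=4)
Line 2: ['support'] (min_width=7, slack=3)
Line 3: ['red', 'stone'] (min_width=9, slack=1)
Line 4: ['train', 'open'] (min_width=10, slack=0)
Line 5: ['corn'] (min_width=4, slack=6)
Line 6: ['chapter'] (min_width=7, slack=3)
Line 7: ['standard'] (min_width=8, slack=2)
Line 8: ['island'] (min_width=6, slack=4)
Total lines: 8

Answer: 8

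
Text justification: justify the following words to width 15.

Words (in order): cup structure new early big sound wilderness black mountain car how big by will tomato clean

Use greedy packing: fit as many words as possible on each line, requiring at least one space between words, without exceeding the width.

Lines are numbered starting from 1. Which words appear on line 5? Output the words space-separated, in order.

Line 1: ['cup', 'structure'] (min_width=13, slack=2)
Line 2: ['new', 'early', 'big'] (min_width=13, slack=2)
Line 3: ['sound'] (min_width=5, slack=10)
Line 4: ['wilderness'] (min_width=10, slack=5)
Line 5: ['black', 'mountain'] (min_width=14, slack=1)
Line 6: ['car', 'how', 'big', 'by'] (min_width=14, slack=1)
Line 7: ['will', 'tomato'] (min_width=11, slack=4)
Line 8: ['clean'] (min_width=5, slack=10)

Answer: black mountain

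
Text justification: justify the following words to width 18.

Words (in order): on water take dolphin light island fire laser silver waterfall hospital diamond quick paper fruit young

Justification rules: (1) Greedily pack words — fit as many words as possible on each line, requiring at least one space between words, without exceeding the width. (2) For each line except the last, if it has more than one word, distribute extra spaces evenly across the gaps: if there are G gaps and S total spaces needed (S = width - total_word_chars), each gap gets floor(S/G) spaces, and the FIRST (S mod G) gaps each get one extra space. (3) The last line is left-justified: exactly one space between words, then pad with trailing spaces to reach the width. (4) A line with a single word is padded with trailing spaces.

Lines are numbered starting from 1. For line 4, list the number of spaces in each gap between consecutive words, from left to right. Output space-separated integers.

Line 1: ['on', 'water', 'take'] (min_width=13, slack=5)
Line 2: ['dolphin', 'light'] (min_width=13, slack=5)
Line 3: ['island', 'fire', 'laser'] (min_width=17, slack=1)
Line 4: ['silver', 'waterfall'] (min_width=16, slack=2)
Line 5: ['hospital', 'diamond'] (min_width=16, slack=2)
Line 6: ['quick', 'paper', 'fruit'] (min_width=17, slack=1)
Line 7: ['young'] (min_width=5, slack=13)

Answer: 3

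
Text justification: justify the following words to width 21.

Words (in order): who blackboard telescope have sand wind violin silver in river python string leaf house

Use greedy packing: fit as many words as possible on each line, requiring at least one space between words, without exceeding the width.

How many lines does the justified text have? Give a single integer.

Line 1: ['who', 'blackboard'] (min_width=14, slack=7)
Line 2: ['telescope', 'have', 'sand'] (min_width=19, slack=2)
Line 3: ['wind', 'violin', 'silver', 'in'] (min_width=21, slack=0)
Line 4: ['river', 'python', 'string'] (min_width=19, slack=2)
Line 5: ['leaf', 'house'] (min_width=10, slack=11)
Total lines: 5

Answer: 5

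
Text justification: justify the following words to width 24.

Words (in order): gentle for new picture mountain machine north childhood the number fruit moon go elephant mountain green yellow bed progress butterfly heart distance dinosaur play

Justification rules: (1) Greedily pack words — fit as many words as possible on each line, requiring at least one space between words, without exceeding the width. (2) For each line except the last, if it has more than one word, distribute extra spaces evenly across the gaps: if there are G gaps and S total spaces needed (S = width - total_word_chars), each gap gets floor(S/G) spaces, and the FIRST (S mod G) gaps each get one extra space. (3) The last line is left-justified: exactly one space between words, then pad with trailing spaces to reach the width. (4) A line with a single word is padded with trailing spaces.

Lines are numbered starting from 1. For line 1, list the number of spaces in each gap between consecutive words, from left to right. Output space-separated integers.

Line 1: ['gentle', 'for', 'new', 'picture'] (min_width=22, slack=2)
Line 2: ['mountain', 'machine', 'north'] (min_width=22, slack=2)
Line 3: ['childhood', 'the', 'number'] (min_width=20, slack=4)
Line 4: ['fruit', 'moon', 'go', 'elephant'] (min_width=22, slack=2)
Line 5: ['mountain', 'green', 'yellow'] (min_width=21, slack=3)
Line 6: ['bed', 'progress', 'butterfly'] (min_width=22, slack=2)
Line 7: ['heart', 'distance', 'dinosaur'] (min_width=23, slack=1)
Line 8: ['play'] (min_width=4, slack=20)

Answer: 2 2 1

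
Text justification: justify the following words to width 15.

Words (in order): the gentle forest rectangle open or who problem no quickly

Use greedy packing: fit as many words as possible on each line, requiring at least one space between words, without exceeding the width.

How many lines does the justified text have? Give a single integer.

Answer: 5

Derivation:
Line 1: ['the', 'gentle'] (min_width=10, slack=5)
Line 2: ['forest'] (min_width=6, slack=9)
Line 3: ['rectangle', 'open'] (min_width=14, slack=1)
Line 4: ['or', 'who', 'problem'] (min_width=14, slack=1)
Line 5: ['no', 'quickly'] (min_width=10, slack=5)
Total lines: 5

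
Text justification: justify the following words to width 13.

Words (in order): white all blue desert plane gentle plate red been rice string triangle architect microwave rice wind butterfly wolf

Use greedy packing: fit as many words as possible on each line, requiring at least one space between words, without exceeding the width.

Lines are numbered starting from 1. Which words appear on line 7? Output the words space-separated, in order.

Answer: triangle

Derivation:
Line 1: ['white', 'all'] (min_width=9, slack=4)
Line 2: ['blue', 'desert'] (min_width=11, slack=2)
Line 3: ['plane', 'gentle'] (min_width=12, slack=1)
Line 4: ['plate', 'red'] (min_width=9, slack=4)
Line 5: ['been', 'rice'] (min_width=9, slack=4)
Line 6: ['string'] (min_width=6, slack=7)
Line 7: ['triangle'] (min_width=8, slack=5)
Line 8: ['architect'] (min_width=9, slack=4)
Line 9: ['microwave'] (min_width=9, slack=4)
Line 10: ['rice', 'wind'] (min_width=9, slack=4)
Line 11: ['butterfly'] (min_width=9, slack=4)
Line 12: ['wolf'] (min_width=4, slack=9)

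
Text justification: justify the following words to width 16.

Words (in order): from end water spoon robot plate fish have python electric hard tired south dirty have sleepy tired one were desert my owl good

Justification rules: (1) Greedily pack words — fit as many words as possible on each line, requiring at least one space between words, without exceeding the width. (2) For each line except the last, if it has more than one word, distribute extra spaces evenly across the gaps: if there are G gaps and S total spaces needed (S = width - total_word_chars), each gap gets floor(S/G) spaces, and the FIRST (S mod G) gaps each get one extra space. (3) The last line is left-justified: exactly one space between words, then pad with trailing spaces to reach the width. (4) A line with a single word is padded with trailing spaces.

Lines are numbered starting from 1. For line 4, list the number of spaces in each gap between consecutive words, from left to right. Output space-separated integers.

Answer: 2

Derivation:
Line 1: ['from', 'end', 'water'] (min_width=14, slack=2)
Line 2: ['spoon', 'robot'] (min_width=11, slack=5)
Line 3: ['plate', 'fish', 'have'] (min_width=15, slack=1)
Line 4: ['python', 'electric'] (min_width=15, slack=1)
Line 5: ['hard', 'tired', 'south'] (min_width=16, slack=0)
Line 6: ['dirty', 'have'] (min_width=10, slack=6)
Line 7: ['sleepy', 'tired', 'one'] (min_width=16, slack=0)
Line 8: ['were', 'desert', 'my'] (min_width=14, slack=2)
Line 9: ['owl', 'good'] (min_width=8, slack=8)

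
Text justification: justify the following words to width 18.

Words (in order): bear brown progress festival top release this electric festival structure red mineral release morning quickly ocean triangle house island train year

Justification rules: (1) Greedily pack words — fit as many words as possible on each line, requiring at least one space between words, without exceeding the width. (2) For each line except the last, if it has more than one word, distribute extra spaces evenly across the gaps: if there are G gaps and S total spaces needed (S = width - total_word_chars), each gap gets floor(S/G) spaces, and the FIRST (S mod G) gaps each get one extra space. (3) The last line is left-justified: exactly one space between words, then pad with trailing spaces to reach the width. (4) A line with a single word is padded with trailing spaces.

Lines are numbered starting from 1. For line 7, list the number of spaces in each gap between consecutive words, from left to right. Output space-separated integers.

Answer: 4

Derivation:
Line 1: ['bear', 'brown'] (min_width=10, slack=8)
Line 2: ['progress', 'festival'] (min_width=17, slack=1)
Line 3: ['top', 'release', 'this'] (min_width=16, slack=2)
Line 4: ['electric', 'festival'] (min_width=17, slack=1)
Line 5: ['structure', 'red'] (min_width=13, slack=5)
Line 6: ['mineral', 'release'] (min_width=15, slack=3)
Line 7: ['morning', 'quickly'] (min_width=15, slack=3)
Line 8: ['ocean', 'triangle'] (min_width=14, slack=4)
Line 9: ['house', 'island', 'train'] (min_width=18, slack=0)
Line 10: ['year'] (min_width=4, slack=14)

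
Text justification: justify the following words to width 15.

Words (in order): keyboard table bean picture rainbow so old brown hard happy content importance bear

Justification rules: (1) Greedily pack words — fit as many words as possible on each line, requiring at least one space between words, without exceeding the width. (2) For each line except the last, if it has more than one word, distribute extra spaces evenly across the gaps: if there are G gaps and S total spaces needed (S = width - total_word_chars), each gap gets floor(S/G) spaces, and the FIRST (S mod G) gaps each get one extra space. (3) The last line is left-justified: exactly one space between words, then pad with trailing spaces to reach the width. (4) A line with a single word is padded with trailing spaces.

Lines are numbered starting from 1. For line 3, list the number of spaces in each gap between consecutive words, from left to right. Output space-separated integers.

Answer: 2 1

Derivation:
Line 1: ['keyboard', 'table'] (min_width=14, slack=1)
Line 2: ['bean', 'picture'] (min_width=12, slack=3)
Line 3: ['rainbow', 'so', 'old'] (min_width=14, slack=1)
Line 4: ['brown', 'hard'] (min_width=10, slack=5)
Line 5: ['happy', 'content'] (min_width=13, slack=2)
Line 6: ['importance', 'bear'] (min_width=15, slack=0)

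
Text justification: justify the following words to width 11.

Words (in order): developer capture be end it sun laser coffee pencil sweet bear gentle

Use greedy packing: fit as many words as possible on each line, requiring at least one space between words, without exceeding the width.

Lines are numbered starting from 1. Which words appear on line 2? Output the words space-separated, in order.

Line 1: ['developer'] (min_width=9, slack=2)
Line 2: ['capture', 'be'] (min_width=10, slack=1)
Line 3: ['end', 'it', 'sun'] (min_width=10, slack=1)
Line 4: ['laser'] (min_width=5, slack=6)
Line 5: ['coffee'] (min_width=6, slack=5)
Line 6: ['pencil'] (min_width=6, slack=5)
Line 7: ['sweet', 'bear'] (min_width=10, slack=1)
Line 8: ['gentle'] (min_width=6, slack=5)

Answer: capture be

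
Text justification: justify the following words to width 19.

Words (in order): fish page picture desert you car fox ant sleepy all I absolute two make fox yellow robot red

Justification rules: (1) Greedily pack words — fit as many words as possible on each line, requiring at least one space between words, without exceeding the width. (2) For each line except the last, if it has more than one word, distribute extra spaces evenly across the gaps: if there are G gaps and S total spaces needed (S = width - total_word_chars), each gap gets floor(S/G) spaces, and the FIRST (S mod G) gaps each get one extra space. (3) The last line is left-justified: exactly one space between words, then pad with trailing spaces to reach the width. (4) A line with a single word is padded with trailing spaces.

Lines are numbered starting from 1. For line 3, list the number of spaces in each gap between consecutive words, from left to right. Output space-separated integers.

Line 1: ['fish', 'page', 'picture'] (min_width=17, slack=2)
Line 2: ['desert', 'you', 'car', 'fox'] (min_width=18, slack=1)
Line 3: ['ant', 'sleepy', 'all', 'I'] (min_width=16, slack=3)
Line 4: ['absolute', 'two', 'make'] (min_width=17, slack=2)
Line 5: ['fox', 'yellow', 'robot'] (min_width=16, slack=3)
Line 6: ['red'] (min_width=3, slack=16)

Answer: 2 2 2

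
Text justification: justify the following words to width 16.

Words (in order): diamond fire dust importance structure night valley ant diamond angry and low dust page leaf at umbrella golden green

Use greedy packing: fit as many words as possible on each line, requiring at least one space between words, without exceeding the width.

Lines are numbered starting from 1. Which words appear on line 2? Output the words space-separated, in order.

Answer: dust importance

Derivation:
Line 1: ['diamond', 'fire'] (min_width=12, slack=4)
Line 2: ['dust', 'importance'] (min_width=15, slack=1)
Line 3: ['structure', 'night'] (min_width=15, slack=1)
Line 4: ['valley', 'ant'] (min_width=10, slack=6)
Line 5: ['diamond', 'angry'] (min_width=13, slack=3)
Line 6: ['and', 'low', 'dust'] (min_width=12, slack=4)
Line 7: ['page', 'leaf', 'at'] (min_width=12, slack=4)
Line 8: ['umbrella', 'golden'] (min_width=15, slack=1)
Line 9: ['green'] (min_width=5, slack=11)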